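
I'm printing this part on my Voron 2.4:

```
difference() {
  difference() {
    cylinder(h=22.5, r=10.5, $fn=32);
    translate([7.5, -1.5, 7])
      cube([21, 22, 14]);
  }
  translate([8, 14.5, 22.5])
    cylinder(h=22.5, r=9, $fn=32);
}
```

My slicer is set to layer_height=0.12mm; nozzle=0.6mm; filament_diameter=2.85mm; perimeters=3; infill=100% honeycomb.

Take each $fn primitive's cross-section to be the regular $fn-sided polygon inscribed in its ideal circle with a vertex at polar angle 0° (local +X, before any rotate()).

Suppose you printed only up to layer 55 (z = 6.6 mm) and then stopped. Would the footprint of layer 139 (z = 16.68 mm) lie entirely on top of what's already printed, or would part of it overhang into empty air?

Compare the two slices. At z = 6.6: the r=10.5 cylinder gives a regular 32-gon of circumradius 10.5 (constant along its height) (area = (32/2)·10.500²·sin(360°/32) = 344.14 mm²); the cube at (7.5, -1.5) does not reach this height (z outside [7, 21]); After the difference (first − rest): none of the subtracted shapes is present at this height, so the r=10.5 cylinder is unchanged — area = 344.14 mm²; the cylinder at (8, 14.5) is not intersected at this z (z outside [22.5, 45]); Taking the first minus the rest: none of the subtracted shapes is present at this height, so that combined region is unchanged — area = 344.14 mm². At z = 16.68: the r=10.5 cylinder contributes a regular 32-gon of circumradius 10.5 (area = (32/2)·10.500²·sin(360°/32) = 344.14 mm²); the 21×22 cube at (7.5, -1.5) contributes its full rectangle (area 462.00 mm²); Taking the first minus the rest: starting from the r=10.5 cylinder (344.14 mm²), the 21×22 cube at (7.5, -1.5) partially overlaps it — only the 19.29 mm² overlap (of its 462.00 mm²) is removed, clipping the outline — area = 324.85 mm²; the cylinder at (8, 14.5) is not intersected at this z (z outside [22.5, 45]); Taking the first minus the rest: none of the subtracted shapes is present at this height, so that combined region is unchanged — area = 324.85 mm². Checking containment: the cross-section at z = 16.68 is a subset of the cross-section at z = 6.6.

entirely on top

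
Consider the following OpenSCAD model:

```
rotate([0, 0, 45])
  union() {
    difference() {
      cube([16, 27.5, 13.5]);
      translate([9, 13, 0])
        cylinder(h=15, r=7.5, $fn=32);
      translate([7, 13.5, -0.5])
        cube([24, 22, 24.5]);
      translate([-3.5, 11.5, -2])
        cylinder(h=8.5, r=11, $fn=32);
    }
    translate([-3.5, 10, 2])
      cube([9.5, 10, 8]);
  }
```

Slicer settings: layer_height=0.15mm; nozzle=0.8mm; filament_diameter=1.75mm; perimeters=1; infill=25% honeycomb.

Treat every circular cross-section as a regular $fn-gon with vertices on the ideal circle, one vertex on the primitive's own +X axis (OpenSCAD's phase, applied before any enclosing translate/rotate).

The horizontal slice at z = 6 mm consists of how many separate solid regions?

2

At z = 6 mm: the 16×27.5 cube contributes its full rectangle; the r=7.5 cylinder at (9, 13) gives a regular 32-gon of circumradius 7.5 (constant along its height); the 24×22 cube at (7, 13.5) contributes its full rectangle; the r=11 cylinder at (-3.5, 11.5) contributes a regular 32-gon of circumradius 11; After the difference (first − rest): starting from the 16×27.5 cube, the r=7.5 cylinder at (9, 13) partially overlaps it — only the 173.91 mm² overlap (of its 175.58 mm²) is removed, clipping the outline; the 24×22 cube at (7, 13.5) partially overlaps it — only the 72.67 mm² overlap (of its 528.00 mm²) is removed, clipping the outline; the r=11 cylinder at (-3.5, 11.5) partially overlaps it — only the 60.51 mm² overlap (of its 377.69 mm²) is removed, clipping the outline — 2 connected regions; the 9.5×10 cube at (-3.5, 10) contributes its full rectangle; Merging all regions: the regions partially overlap (shared area 1.33 mm²), so overlapping operands fuse into one piece — 2 connected regions; (whole slice rotated 45° about Z — lengths, areas and connectivity unchanged). The result has 2 disconnected regions.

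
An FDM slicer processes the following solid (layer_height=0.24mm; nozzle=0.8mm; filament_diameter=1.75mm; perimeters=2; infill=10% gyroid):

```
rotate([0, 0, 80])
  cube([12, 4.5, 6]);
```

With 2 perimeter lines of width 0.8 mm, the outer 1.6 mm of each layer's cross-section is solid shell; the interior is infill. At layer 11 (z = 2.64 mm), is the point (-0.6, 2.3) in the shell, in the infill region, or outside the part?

shell

At z = 2.64 mm: the cube (footprint 12×4.5) is included at this height; (rotated 80° about Z; rotation is an isometry so areas/perimeters/island counts are preserved). Overall, the cross-section is a single solid region. Undo the 80° rotation: the query point maps to (2.161, 0.990) in the un-rotated model frame. The nearest boundary edge runs (0.00, 0.00)→(12.00, 0.00); distance from the point to it = 0.99 mm. The point is inside the cross-section, 0.99 mm from the nearest boundary — within the 1.6 mm shell band (2 × 0.8).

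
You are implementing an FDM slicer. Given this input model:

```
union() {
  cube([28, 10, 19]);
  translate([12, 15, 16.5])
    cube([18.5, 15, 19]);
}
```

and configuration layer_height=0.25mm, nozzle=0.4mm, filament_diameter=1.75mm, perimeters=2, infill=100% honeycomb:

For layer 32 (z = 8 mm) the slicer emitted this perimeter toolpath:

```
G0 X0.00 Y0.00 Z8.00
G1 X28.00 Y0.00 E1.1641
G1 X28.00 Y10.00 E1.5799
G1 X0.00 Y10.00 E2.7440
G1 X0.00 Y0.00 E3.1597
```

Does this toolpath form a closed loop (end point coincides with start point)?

yes

Start point (G0): (0.00, 0.00). End point (last G1): the path returns to the start — closed.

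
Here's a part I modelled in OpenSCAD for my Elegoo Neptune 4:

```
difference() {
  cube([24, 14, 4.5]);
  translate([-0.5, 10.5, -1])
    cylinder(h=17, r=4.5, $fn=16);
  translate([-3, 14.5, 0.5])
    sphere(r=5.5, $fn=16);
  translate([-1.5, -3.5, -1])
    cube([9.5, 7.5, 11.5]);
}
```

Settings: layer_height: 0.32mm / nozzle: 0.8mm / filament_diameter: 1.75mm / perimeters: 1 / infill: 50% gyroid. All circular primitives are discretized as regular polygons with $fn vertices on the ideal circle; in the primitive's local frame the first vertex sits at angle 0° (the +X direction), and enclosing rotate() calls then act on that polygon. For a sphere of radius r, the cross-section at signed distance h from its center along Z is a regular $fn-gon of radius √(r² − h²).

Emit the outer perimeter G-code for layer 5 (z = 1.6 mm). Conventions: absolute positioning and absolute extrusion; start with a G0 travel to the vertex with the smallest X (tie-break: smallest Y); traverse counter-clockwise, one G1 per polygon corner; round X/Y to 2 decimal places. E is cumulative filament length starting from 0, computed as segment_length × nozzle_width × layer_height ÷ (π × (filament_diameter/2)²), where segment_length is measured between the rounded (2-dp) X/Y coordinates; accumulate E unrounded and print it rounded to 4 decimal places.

G0 X0.00 Y4.00 Z1.60
G1 X8.00 Y4.00 E0.8515
G1 X8.00 Y0.00 E1.2772
G1 X24.00 Y0.00 E2.9801
G1 X24.00 Y14.00 E4.4702
G1 X2.29 Y14.00 E6.7808
G1 X2.28 Y13.95 E6.7862
G1 X2.68 Y13.68 E6.8376
G1 X3.66 Y12.22 E7.0248
G1 X4.00 Y10.50 E7.2114
G1 X3.66 Y8.78 E7.3980
G1 X2.68 Y7.32 E7.5851
G1 X1.22 Y6.34 E7.7723
G1 X0.00 Y6.10 E7.9046
G1 X0.00 Y4.00 E8.1281

At z = 1.6 mm: the cube (footprint 24×14) is included at this height; the r=4.5 cylinder at (-0.5, 10.5) gives a regular 16-gon of circumradius 4.5 (constant along its height); the r=5.5 sphere at (-3, 14.5) contributes a regular 16-gon of circumradius √(5.5²−1.1²) = 5.389; the cube at (-1.5, -3.5) (footprint 9.5×7.5) is included at this height; After the difference (first − rest): starting from the 24×14 cube, the r=4.5 cylinder at (-0.5, 10.5) partially overlaps it — only the 25.27 mm² overlap (of its 61.99 mm²) is removed, clipping the outline; the r=5.5 sphere at (-3, 14.5) partially overlaps it — only the 0.00 mm² overlap (of its 88.91 mm²) is removed, clipping the outline; the 9.5×7.5 cube at (-1.5, -3.5) partially overlaps it — only the 32.00 mm² overlap (of its 71.25 mm²) is removed, clipping the outline — 1 connected region. The outline is a single polygon with 14 vertices. Extrusion per mm of travel: 0.8 × 0.32 / (π × 0.875²) = 0.106432. Accumulating E over each segment gives final E = 8.1281.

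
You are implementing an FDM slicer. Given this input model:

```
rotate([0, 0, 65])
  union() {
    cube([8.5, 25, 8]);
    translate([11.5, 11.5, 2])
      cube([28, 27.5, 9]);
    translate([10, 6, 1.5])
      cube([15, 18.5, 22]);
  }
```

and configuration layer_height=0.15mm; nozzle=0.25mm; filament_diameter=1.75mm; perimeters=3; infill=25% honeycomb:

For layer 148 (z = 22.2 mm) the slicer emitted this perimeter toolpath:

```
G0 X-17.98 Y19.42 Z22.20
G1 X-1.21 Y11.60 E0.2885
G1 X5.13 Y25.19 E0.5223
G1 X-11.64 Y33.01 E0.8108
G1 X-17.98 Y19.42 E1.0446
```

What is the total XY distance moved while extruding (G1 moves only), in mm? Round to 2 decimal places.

Sum the Euclidean lengths of each G1 segment: total = 67.00 mm.

67.00 mm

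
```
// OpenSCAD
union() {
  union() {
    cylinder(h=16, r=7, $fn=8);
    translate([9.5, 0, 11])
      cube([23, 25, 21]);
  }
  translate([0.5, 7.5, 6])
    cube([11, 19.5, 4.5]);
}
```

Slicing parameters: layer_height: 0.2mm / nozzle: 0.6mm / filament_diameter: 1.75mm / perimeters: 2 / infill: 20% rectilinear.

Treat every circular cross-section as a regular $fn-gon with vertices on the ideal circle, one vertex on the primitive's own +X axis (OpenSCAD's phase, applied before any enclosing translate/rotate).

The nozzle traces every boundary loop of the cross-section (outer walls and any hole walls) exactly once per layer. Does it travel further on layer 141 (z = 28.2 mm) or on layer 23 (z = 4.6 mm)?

Layer 141 (z = 28.2): the cylinder is absent (z outside [0, 16]); the cube at (9.5, 0) is present — its section is the full 23×25 rectangle (perimeter 96.00 mm); Combining (union): only the 23×25 cube at (9.5, 0) is present, so the union is just that shape — boundary = 96.00 mm; the cube at (0.5, 7.5) is not intersected at this z (z outside [6, 10.5]); Taking the union: only the result so far is present, so the union is just that shape — boundary = 96.00 mm. So its perimeter = 96.00 mm. Layer 23 (z = 4.6): the r=7 cylinder contributes a regular 8-gon of circumradius 7 (perimeter = 2·8·7.000·sin(180°/8) = 42.86 mm); the cube at (9.5, 0) does not reach this height (z outside [11, 32]); Combining (union): only the r=7 cylinder is present, so the union is just that shape — boundary = 42.86 mm; the cube at (0.5, 7.5) does not reach this height (z outside [6, 10.5]); Combining (union): only the result so far is present, so the union is just that shape — boundary = 42.86 mm. So its perimeter = 42.86 mm. Layer 141 is larger (96.00 vs 42.86 mm).

layer 141 (z = 28.2 mm)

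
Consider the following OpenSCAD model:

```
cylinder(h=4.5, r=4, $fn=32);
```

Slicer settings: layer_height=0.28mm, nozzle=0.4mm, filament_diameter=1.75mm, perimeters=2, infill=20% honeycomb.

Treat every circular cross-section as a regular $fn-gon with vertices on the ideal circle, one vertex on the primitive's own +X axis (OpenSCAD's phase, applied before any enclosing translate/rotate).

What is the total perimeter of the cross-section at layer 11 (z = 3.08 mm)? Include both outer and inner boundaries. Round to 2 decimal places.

At z = 3.08 mm: the cylinder: section is a regular 32-gon, circumradius r=4 (perimeter = 2·32·4.000·sin(180°/32) = 25.09 mm). Overall, the cross-section is a single solid region. Total boundary length (outer) = 25.09 mm.

25.09 mm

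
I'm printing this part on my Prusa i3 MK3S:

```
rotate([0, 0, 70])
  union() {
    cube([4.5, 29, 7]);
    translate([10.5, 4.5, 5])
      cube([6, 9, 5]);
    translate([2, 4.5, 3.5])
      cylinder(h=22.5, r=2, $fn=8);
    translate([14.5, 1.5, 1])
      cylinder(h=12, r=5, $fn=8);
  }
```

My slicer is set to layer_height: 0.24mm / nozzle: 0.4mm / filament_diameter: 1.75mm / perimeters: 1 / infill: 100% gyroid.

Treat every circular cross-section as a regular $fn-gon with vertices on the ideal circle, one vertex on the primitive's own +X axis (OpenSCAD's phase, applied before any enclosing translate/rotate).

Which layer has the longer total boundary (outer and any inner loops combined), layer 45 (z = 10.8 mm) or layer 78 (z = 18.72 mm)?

Layer 45 (z = 10.8): the cube is absent (z outside [0, 7]); the cube at (10.5, 4.5) is absent (z outside [5, 10]); the r=2 cylinder at (2, 4.5) gives a regular 8-gon of circumradius 2 (constant along its height) (perimeter = 2·8·2.000·sin(180°/8) = 12.25 mm); the r=5 cylinder at (14.5, 1.5) gives a regular 8-gon of circumradius 5 (constant along its height) (perimeter = 2·8·5.000·sin(180°/8) = 30.61 mm); Merging all regions: the 2 present regions are separate (no shared area or edge), so areas and boundary lengths simply add and each stays a separate island — boundary = 42.86 mm; (rotated 70° about Z; rotation is an isometry so areas/perimeters/island counts are preserved). So its perimeter = 42.86 mm. Layer 78 (z = 18.72): the cube is absent (z outside [0, 7]); the cube at (10.5, 4.5) is absent (z outside [5, 10]); the r=2 cylinder at (2, 4.5) contributes a regular 8-gon of circumradius 2 (perimeter = 2·8·2.000·sin(180°/8) = 12.25 mm); the cylinder at (14.5, 1.5) does not reach this height (z outside [1, 13]); Taking the union: only the r=2 cylinder at (2, 4.5) is present, so the union is just that shape — boundary = 12.25 mm; (rotated 70° about Z; rotation is an isometry so areas/perimeters/island counts are preserved). So its perimeter = 12.25 mm. Layer 45 is larger (42.86 vs 12.25 mm).

layer 45 (z = 10.8 mm)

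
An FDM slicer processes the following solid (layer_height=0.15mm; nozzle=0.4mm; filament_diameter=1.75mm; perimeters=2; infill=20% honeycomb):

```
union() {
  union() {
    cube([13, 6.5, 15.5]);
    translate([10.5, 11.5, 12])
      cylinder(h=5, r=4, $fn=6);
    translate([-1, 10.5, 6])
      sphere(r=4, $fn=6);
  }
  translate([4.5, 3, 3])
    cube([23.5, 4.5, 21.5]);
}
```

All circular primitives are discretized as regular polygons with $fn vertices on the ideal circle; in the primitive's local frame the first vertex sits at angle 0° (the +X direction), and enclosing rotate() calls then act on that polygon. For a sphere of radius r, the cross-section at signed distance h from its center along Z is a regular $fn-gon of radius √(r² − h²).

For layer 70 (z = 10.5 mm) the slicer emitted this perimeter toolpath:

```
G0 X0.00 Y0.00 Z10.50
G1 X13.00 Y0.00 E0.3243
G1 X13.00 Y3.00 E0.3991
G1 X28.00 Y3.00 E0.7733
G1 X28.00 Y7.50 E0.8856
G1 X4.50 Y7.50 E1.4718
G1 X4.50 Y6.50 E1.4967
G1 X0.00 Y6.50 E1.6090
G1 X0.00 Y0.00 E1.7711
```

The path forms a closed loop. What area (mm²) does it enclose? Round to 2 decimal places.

Apply the shoelace formula to the sequence of (X, Y) vertices; enclosed area = 160.50 mm².

160.50 mm²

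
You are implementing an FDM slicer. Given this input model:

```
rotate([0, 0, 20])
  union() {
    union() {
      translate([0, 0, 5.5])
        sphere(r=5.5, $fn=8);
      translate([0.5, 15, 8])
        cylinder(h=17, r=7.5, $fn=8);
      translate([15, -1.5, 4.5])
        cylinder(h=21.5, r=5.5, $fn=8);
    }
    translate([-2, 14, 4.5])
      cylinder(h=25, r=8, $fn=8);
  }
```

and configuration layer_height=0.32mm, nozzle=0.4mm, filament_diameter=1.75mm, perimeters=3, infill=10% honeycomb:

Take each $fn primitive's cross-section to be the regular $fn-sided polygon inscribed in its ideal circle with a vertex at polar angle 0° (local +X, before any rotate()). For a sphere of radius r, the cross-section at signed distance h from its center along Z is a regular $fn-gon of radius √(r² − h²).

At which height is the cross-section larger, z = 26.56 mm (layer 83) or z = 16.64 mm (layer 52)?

Layer 83 (z = 26.56): the sphere is absent (|z−center|=21.060 > r=5.5); the cylinder at (0.5, 15) is not intersected at this z (z outside [8, 25]); the cylinder at (15, -1.5) is absent (z outside [4.5, 26]); Combining (union): nothing is present at this height; the cylinder at (-2, 14): section is a regular 8-gon, circumradius r=8 (area = (8/2)·8.000²·sin(360°/8) = 181.02 mm²); Merging all regions: only the r=8 cylinder at (-2, 14) is present, so the union is just that shape — area = 181.02 mm²; (rotated 20° about Z; rotation is an isometry so areas/perimeters/island counts are preserved). So its area = 181.02 mm². Layer 52 (z = 16.64): the sphere is not intersected at this z (|z−center|=11.140 > r=5.5); the r=7.5 cylinder at (0.5, 15) contributes a regular 8-gon of circumradius 7.5 (area = (8/2)·7.500²·sin(360°/8) = 159.10 mm²); the r=5.5 cylinder at (15, -1.5) gives a regular 8-gon of circumradius 5.5 (constant along its height) (area = (8/2)·5.500²·sin(360°/8) = 85.56 mm²); Taking the union: the 2 present regions are separate (no shared area or edge), so areas and boundary lengths simply add and each stays a separate island — area = 244.66 mm²; the r=8 cylinder at (-2, 14) gives a regular 8-gon of circumradius 8 (constant along its height) (area = (8/2)·8.000²·sin(360°/8) = 181.02 mm²); Taking the union: the regions partially overlap — summed areas 425.68 mm² minus the doubly-counted overlap 129.70 mm² gives 295.97 mm² — area = 295.97 mm²; (rotated 20° about Z; rotation is an isometry so areas/perimeters/island counts are preserved). So its area = 295.97 mm². Layer 52 is larger (295.97 vs 181.02 mm²).

layer 52 (z = 16.64 mm)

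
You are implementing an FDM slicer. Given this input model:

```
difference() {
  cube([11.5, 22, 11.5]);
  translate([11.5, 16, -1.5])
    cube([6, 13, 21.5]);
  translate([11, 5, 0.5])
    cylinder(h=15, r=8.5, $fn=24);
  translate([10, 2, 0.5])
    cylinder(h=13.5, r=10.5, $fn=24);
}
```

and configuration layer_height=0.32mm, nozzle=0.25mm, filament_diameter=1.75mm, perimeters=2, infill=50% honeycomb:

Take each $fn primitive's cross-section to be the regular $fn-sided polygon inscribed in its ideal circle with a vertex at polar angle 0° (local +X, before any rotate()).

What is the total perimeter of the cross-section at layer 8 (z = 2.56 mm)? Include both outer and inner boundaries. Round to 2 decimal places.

52.19 mm

At z = 2.56 mm: the cube (footprint 11.5×22) is included at this height (perimeter 67.00 mm); the cube at (11.5, 16) is present — its section is the full 6×13 rectangle (perimeter 38.00 mm); the cylinder at (11, 5): section is a regular 24-gon, circumradius r=8.5 (perimeter = 2·24·8.500·sin(180°/24) = 53.25 mm); the r=10.5 cylinder at (10, 2) contributes a regular 24-gon of circumradius 10.5 (perimeter = 2·24·10.500·sin(180°/24) = 65.79 mm); Subtracting the remaining from the first: starting from the 11.5×22 cube, the 6×13 cube at (11.5, 16) misses the remaining region (no effect); the r=8.5 cylinder at (11, 5) partially overlaps it — only the 102.48 mm² overlap (of its 224.40 mm²) is removed, clipping the outline; the r=10.5 cylinder at (10, 2) partially overlaps it — only the 24.94 mm² overlap (of its 342.42 mm²) is removed, clipping the outline — boundary = 52.19 mm. Overall, the cross-section is a single solid region. Total boundary length (outer) = 52.19 mm.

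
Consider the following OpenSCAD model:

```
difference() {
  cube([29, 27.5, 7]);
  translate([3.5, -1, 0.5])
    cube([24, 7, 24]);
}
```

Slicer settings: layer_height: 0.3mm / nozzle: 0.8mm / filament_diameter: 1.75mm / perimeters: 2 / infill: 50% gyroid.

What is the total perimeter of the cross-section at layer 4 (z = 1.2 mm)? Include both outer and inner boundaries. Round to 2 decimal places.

125.00 mm

At z = 1.2 mm: the cube (footprint 29×27.5) is included at this height (perimeter 113.00 mm); the cube at (3.5, -1) is present — its section is the full 24×7 rectangle (perimeter 62.00 mm); After the difference (first − rest): starting from the 29×27.5 cube, the 24×7 cube at (3.5, -1) partially overlaps it — only the 144.00 mm² overlap (of its 168.00 mm²) is removed, clipping the outline — boundary = 125.00 mm. Overall, the cross-section is a single solid region. Total boundary length (outer) = 125.00 mm.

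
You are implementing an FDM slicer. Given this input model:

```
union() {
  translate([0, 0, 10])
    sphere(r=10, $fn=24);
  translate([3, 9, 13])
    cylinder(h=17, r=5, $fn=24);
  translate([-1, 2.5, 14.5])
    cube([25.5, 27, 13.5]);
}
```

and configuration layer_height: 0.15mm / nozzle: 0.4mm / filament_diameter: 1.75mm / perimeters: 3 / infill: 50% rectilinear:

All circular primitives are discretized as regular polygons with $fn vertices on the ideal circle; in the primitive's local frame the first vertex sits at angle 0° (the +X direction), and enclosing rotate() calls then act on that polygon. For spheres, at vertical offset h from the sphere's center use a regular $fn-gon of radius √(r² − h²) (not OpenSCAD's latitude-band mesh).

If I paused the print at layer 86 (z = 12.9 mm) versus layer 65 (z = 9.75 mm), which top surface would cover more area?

layer 65 (z = 9.75 mm)

Layer 86 (z = 12.9): the sphere: section is a regular 24-gon, circumradius = √(r²−h²) = √(10²−2.9²) = 9.570 (area = (24/2)·9.570²·sin(360°/24) = 284.46 mm²); the cylinder at (3, 9) does not reach this height (z outside [13, 30]); the cube at (-1, 2.5) is absent (z outside [14.5, 28]); Combining (union): only the r=10 sphere is present, so the union is just that shape — area = 284.46 mm². So its area = 284.46 mm². Layer 65 (z = 9.75): the r=10 sphere contributes a regular 24-gon of circumradius √(10²−0.25²) = 9.997 (area = (24/2)·9.997²·sin(360°/24) = 310.39 mm²); the cylinder at (3, 9) is absent (z outside [13, 30]); the cube at (-1, 2.5) is absent (z outside [14.5, 28]); Taking the union: only the r=10 sphere is present, so the union is just that shape — area = 310.39 mm². So its area = 310.39 mm². Layer 65 is larger (310.39 vs 284.46 mm²).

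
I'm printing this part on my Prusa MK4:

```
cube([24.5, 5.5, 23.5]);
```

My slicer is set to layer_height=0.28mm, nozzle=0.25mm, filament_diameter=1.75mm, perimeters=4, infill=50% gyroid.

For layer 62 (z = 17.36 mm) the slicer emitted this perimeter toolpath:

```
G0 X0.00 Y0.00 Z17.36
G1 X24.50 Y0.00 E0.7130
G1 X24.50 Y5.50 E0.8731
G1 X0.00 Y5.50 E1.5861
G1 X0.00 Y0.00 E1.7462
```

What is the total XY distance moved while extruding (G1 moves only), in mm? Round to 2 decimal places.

60.00 mm

Sum the Euclidean lengths of each G1 segment: total = 60.00 mm.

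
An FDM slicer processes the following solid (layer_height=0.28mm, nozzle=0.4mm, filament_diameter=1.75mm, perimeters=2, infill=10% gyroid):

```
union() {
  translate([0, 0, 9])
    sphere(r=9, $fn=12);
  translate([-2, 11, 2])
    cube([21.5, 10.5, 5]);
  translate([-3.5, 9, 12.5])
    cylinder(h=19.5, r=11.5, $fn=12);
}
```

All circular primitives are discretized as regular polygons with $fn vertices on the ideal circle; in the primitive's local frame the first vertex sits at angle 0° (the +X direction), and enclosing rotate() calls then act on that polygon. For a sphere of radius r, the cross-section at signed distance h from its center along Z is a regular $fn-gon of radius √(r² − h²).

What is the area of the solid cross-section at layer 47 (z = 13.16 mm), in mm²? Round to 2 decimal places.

482.79 mm²

At z = 13.16 mm: the r=9 sphere contributes a regular 12-gon of circumradius √(9²−4.16²) = 7.981 (area = (12/2)·7.981²·sin(360°/12) = 191.08 mm²); the cube at (-2, 11) does not reach this height (z outside [2, 7]); the cylinder at (-3.5, 9): section is a regular 12-gon, circumradius r=11.5 (area = (12/2)·11.500²·sin(360°/12) = 396.75 mm²); Combining (union): the regions partially overlap — summed areas 587.83 mm² minus the doubly-counted overlap 105.04 mm² gives 482.79 mm² — area = 482.79 mm². Overall, the cross-section is a single solid region. Net area = 482.79 mm².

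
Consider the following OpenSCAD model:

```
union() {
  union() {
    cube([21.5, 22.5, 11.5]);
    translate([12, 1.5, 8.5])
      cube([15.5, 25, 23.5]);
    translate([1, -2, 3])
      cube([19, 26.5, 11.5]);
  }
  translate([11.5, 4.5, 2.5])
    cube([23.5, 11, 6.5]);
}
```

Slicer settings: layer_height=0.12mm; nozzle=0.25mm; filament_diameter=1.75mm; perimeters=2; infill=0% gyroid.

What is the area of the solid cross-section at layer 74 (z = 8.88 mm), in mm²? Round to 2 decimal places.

At z = 8.88 mm: the 21.5×22.5 cube contributes its full rectangle (area 483.75 mm²); the cube at (12, 1.5) is present — its section is the full 15.5×25 rectangle (area 387.50 mm²); the 19×26.5 cube at (1, -2) contributes its full rectangle (area 503.50 mm²); Merging all regions: the regions partially overlap — summed areas 1374.75 mm² minus the doubly-counted overlap 643.00 mm² gives 731.75 mm² — area = 731.75 mm²; the cube at (11.5, 4.5) is present — its section is the full 23.5×11 rectangle (area 258.50 mm²); Combining (union): the regions partially overlap — summed areas 990.25 mm² minus the doubly-counted overlap 176.00 mm² gives 814.25 mm² — area = 814.25 mm². Overall, the cross-section is a single solid region. Net area = 814.25 mm².

814.25 mm²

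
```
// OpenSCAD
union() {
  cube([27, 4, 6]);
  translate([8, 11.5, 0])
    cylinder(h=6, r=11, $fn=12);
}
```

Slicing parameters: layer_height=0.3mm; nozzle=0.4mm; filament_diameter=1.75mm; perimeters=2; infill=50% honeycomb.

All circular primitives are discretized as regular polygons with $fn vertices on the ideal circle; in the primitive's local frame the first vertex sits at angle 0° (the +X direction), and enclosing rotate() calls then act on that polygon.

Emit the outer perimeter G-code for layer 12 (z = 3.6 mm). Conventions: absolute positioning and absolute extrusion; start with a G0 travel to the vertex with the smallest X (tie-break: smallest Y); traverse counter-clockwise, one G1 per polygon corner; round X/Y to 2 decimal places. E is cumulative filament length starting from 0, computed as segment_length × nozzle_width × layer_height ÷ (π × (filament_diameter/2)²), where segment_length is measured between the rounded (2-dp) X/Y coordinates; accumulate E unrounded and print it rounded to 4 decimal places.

G0 X-3.00 Y11.50 Z3.60
G1 X-1.53 Y6.00 E0.2840
G1 X0.47 Y4.00 E0.4251
G1 X0.00 Y4.00 E0.4486
G1 X0.00 Y0.00 E0.6481
G1 X27.00 Y0.00 E1.9952
G1 X27.00 Y4.00 E2.1947
G1 X15.53 Y4.00 E2.7670
G1 X17.53 Y6.00 E2.9081
G1 X19.00 Y11.50 E3.1921
G1 X17.53 Y17.00 E3.4762
G1 X13.50 Y21.03 E3.7605
G1 X8.00 Y22.50 E4.0445
G1 X2.50 Y21.03 E4.3285
G1 X-1.53 Y17.00 E4.6129
G1 X-3.00 Y11.50 E4.8969

At z = 3.6 mm: the 27×4 cube contributes its full rectangle; the cylinder at (8, 11.5): section is a regular 12-gon, circumradius r=11; Merging all regions: the regions partially overlap (shared area 34.50 mm²), so overlapping operands fuse into one piece — 1 connected region. The outline is a single polygon with 15 vertices. Extrusion per mm of travel: 0.4 × 0.3 / (π × 0.875²) = 0.049890. Accumulating E over each segment gives final E = 4.8969.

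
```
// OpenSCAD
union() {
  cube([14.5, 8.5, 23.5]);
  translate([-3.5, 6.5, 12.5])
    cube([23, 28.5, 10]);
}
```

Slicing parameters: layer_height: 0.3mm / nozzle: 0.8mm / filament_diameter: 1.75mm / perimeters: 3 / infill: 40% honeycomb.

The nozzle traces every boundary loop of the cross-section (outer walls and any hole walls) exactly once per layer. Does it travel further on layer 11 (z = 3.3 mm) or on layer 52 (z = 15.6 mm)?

Layer 11 (z = 3.3): the cube (footprint 14.5×8.5) is included at this height (perimeter 46.00 mm); the cube at (-3.5, 6.5) is not intersected at this z (z outside [12.5, 22.5]); Taking the union: only the 14.5×8.5 cube is present, so the union is just that shape — boundary = 46.00 mm. So its perimeter = 46.00 mm. Layer 52 (z = 15.6): the cube (footprint 14.5×8.5) is included at this height (perimeter 46.00 mm); the cube at (-3.5, 6.5) is present — its section is the full 23×28.5 rectangle (perimeter 103.00 mm); Combining (union): the regions partially overlap (shared area 29.00 mm²), so the edge portions inside another operand are dropped and the merged outline is re-measured after clipping — boundary = 116.00 mm. So its perimeter = 116.00 mm. Layer 52 is larger (116.00 vs 46.00 mm).

layer 52 (z = 15.6 mm)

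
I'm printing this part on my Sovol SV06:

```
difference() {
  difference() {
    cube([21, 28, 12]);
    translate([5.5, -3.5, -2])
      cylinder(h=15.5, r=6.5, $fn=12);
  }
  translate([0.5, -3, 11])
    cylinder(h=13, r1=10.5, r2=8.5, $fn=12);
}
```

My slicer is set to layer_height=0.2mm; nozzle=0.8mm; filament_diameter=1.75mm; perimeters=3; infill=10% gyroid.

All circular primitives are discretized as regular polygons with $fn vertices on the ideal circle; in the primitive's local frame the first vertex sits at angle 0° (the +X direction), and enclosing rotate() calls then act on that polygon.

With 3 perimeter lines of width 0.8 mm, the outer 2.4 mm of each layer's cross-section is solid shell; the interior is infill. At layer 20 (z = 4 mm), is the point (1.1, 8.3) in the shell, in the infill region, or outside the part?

shell

At z = 4 mm: the cube is present — its section is the full 21×28 rectangle; the r=6.5 cylinder at (5.5, -3.5) gives a regular 12-gon of circumradius 6.5 (constant along its height); After the difference (first − rest): starting from the 21×28 cube, the r=6.5 cylinder at (5.5, -3.5) partially overlaps it — only the 21.20 mm² overlap (of its 126.75 mm²) is removed, clipping the outline — 1 connected region; the cone at (0.5, -3) is not intersected at this z (z outside [11, 24]); Subtracting the remaining from the first: none of the subtracted shapes is present at this height, so the result so far is unchanged — 1 connected region. Overall, the cross-section is a single solid region. The nearest boundary edge runs (0.00, 0.00)→(0.00, 28.00); distance from the point to it = 1.10 mm. The point is inside the cross-section, 1.10 mm from the nearest boundary — within the 2.4 mm shell band (3 × 0.8).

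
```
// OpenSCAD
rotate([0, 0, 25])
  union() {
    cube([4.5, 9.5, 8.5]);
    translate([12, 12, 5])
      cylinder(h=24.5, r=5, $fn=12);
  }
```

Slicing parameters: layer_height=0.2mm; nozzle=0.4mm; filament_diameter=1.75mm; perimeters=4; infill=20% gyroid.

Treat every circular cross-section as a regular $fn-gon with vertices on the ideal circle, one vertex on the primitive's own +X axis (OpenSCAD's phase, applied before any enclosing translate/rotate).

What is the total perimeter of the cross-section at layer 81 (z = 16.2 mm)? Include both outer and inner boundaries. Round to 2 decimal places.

At z = 16.2 mm: the cube is absent (z outside [0, 8.5]); the r=5 cylinder at (12, 12) contributes a regular 12-gon of circumradius 5 (perimeter = 2·12·5.000·sin(180°/12) = 31.06 mm); Taking the union: only the r=5 cylinder at (12, 12) is present, so the union is just that shape — boundary = 31.06 mm; (whole slice rotated 25° about Z — lengths, areas and connectivity unchanged). Overall, the cross-section is a single solid region. Total boundary length (outer) = 31.06 mm.

31.06 mm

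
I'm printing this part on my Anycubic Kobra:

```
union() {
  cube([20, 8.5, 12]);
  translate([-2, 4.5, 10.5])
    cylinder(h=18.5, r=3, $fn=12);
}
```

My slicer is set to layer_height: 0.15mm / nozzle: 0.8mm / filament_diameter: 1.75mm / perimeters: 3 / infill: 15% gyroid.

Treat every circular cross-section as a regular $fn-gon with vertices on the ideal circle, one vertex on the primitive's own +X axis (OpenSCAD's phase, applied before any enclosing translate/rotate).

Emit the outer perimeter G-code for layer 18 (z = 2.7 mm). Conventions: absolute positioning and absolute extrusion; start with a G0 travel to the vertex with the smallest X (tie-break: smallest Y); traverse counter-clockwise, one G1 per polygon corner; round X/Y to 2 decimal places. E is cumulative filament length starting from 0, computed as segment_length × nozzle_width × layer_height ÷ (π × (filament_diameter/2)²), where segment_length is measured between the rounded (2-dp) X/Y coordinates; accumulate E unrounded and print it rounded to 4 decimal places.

At z = 2.7 mm: the 20×8.5 cube contributes its full rectangle; the cylinder at (-2, 4.5) is not intersected at this z (z outside [10.5, 29]); Taking the union: only the 20×8.5 cube is present, so the union is just that shape — 1 connected region. The outline is a single polygon with 4 vertices. Extrusion per mm of travel: 0.8 × 0.15 / (π × 0.875²) = 0.049890. Accumulating E over each segment gives final E = 2.8437.

G0 X0.00 Y0.00 Z2.70
G1 X20.00 Y0.00 E0.9978
G1 X20.00 Y8.50 E1.4219
G1 X0.00 Y8.50 E2.4197
G1 X0.00 Y0.00 E2.8437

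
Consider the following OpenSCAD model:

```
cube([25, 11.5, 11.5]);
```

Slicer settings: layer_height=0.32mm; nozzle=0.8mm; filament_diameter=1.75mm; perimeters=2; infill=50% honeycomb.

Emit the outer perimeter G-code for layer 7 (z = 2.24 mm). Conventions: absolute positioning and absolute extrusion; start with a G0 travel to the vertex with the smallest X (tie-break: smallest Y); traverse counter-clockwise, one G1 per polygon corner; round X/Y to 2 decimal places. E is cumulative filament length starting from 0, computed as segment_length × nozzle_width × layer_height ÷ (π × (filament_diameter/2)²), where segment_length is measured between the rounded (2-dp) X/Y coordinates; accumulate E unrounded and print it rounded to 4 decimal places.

At z = 2.24 mm: the cube (footprint 25×11.5) is included at this height. The outline is a single polygon with 4 vertices. Extrusion per mm of travel: 0.8 × 0.32 / (π × 0.875²) = 0.106432. Accumulating E over each segment gives final E = 7.7696.

G0 X0.00 Y0.00 Z2.24
G1 X25.00 Y0.00 E2.6608
G1 X25.00 Y11.50 E3.8848
G1 X0.00 Y11.50 E6.5456
G1 X0.00 Y0.00 E7.7696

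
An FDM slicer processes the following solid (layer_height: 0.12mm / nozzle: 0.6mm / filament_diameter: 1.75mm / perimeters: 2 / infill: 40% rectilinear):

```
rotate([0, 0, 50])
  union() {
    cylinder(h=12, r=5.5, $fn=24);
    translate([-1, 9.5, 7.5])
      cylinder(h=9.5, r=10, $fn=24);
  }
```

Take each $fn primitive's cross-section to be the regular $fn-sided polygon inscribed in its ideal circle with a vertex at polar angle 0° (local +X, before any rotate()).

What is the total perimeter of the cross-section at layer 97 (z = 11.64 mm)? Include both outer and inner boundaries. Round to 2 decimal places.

At z = 11.64 mm: the cylinder: section is a regular 24-gon, circumradius r=5.5 (perimeter = 2·24·5.500·sin(180°/24) = 34.46 mm); the r=10 cylinder at (-1, 9.5) contributes a regular 24-gon of circumradius 10 (perimeter = 2·24·10.000·sin(180°/24) = 62.65 mm); Taking the union: the regions partially overlap (shared area 45.57 mm²), so the edge portions inside another operand are dropped and the merged outline is re-measured after clipping — boundary = 70.97 mm; (whole slice rotated 50° about Z — lengths, areas and connectivity unchanged). Overall, the cross-section is a single solid region. Total boundary length (outer) = 70.97 mm.

70.97 mm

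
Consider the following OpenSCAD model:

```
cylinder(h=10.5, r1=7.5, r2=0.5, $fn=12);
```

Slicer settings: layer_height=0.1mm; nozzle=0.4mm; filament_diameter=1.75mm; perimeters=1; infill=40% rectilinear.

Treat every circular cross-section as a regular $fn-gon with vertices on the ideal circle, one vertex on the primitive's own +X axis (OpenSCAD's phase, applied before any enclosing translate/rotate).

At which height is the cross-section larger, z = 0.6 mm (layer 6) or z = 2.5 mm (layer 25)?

Layer 6 (z = 0.6): the cone (r1=7.5→r2=0.5) has section circumradius 7.100 here — a regular 12-gon (area = (12/2)·7.100²·sin(360°/12) = 151.23 mm²). So its area = 151.23 mm². Layer 25 (z = 2.5): the cone: at t=0.238 of its height the radius interpolates to r₁+(r₂−r₁)t = 5.833, giving a regular 12-gon of that circumradius (area = (12/2)·5.833²·sin(360°/12) = 102.08 mm²). So its area = 102.08 mm². Layer 6 is larger (151.23 vs 102.08 mm²).

layer 6 (z = 0.6 mm)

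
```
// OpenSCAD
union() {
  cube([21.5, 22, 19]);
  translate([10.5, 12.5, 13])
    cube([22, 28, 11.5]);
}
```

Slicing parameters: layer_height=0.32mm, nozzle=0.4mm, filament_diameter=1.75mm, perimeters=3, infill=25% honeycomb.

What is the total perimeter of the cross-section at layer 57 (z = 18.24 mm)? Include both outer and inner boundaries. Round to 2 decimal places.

At z = 18.24 mm: the cube is present — its section is the full 21.5×22 rectangle (perimeter 87.00 mm); the cube at (10.5, 12.5) (footprint 22×28) is included at this height (perimeter 100.00 mm); Taking the union: the regions partially overlap (shared area 104.50 mm²), so the edge portions inside another operand are dropped and the merged outline is re-measured after clipping — boundary = 146.00 mm. Overall, the cross-section is a single solid region. Total boundary length (outer) = 146.00 mm.

146.00 mm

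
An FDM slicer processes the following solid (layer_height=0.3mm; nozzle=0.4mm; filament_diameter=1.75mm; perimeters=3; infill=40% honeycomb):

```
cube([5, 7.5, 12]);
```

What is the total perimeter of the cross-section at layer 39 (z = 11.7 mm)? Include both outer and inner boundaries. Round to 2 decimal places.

25.00 mm

At z = 11.7 mm: the cube (footprint 5×7.5) is included at this height (perimeter 25.00 mm). Overall, the cross-section is a single solid region. Total boundary length (outer) = 25.00 mm.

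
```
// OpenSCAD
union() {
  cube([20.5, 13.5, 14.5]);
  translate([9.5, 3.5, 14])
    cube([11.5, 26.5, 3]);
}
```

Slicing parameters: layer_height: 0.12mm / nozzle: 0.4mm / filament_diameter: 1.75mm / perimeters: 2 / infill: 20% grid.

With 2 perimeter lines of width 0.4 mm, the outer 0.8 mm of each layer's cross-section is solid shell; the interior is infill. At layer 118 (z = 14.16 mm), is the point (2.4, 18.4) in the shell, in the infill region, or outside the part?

At z = 14.16 mm: the cube (footprint 20.5×13.5) is included at this height; the cube at (9.5, 3.5) is present — its section is the full 11.5×26.5 rectangle; Taking the union: the regions partially overlap (shared area 110.00 mm²), so overlapping operands fuse into one piece — 1 connected region. Overall, the cross-section is a single solid region. The nearest boundary edge runs (0.00, 13.50)→(9.50, 13.50); distance from the point to it = 4.90 mm. The point is not inside any of the regions above, so it lies outside the cross-section (4.90 mm from the nearest boundary).

outside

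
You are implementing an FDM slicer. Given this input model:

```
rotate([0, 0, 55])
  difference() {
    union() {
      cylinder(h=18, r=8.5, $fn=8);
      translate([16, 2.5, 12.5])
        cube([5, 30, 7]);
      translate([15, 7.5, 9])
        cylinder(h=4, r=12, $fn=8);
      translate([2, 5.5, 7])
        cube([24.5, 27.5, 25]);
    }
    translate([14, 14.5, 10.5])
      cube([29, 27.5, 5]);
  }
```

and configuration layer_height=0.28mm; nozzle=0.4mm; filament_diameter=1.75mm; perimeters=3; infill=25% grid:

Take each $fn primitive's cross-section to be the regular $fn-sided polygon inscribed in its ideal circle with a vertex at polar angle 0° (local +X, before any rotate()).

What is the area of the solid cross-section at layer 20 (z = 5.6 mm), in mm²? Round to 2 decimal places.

At z = 5.6 mm: the cylinder: section is a regular 8-gon, circumradius r=8.5 (area = (8/2)·8.500²·sin(360°/8) = 204.35 mm²); the cube at (16, 2.5) is not intersected at this z (z outside [12.5, 19.5]); the cylinder at (15, 7.5) is not intersected at this z (z outside [9, 13]); the cube at (2, 5.5) does not reach this height (z outside [7, 32]); Merging all regions: only the r=8.5 cylinder is present, so the union is just that shape — area = 204.35 mm²; the cube at (14, 14.5) is not intersected at this z (z outside [10.5, 15.5]); Subtracting the remaining from the first: none of the subtracted shapes is present at this height, so that combined region is unchanged — area = 204.35 mm²; (whole slice rotated 55° about Z — lengths, areas and connectivity unchanged). Overall, the cross-section is a single solid region. Net area = 204.35 mm².

204.35 mm²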